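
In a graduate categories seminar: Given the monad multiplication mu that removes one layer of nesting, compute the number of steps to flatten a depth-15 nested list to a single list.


Each application of mu: T^2 -> T removes one layer of nesting.
Starting at depth 15 (i.e., T^15(X)), we need to reach T(X).
Number of mu applications = 15 - 1 = 14

14


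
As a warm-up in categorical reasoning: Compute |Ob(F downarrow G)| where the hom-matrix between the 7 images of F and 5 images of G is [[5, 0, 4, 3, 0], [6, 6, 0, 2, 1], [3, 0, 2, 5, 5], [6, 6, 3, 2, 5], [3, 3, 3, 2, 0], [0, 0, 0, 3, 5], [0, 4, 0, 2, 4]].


Objects of (F downarrow G) are triples (a, b, h: F(a)->G(b)).
The count equals the sum of all entries in the hom-matrix.
sum(row 0) = 12
sum(row 1) = 15
sum(row 2) = 15
sum(row 3) = 22
sum(row 4) = 11
sum(row 5) = 8
sum(row 6) = 10
Grand total = 93

93


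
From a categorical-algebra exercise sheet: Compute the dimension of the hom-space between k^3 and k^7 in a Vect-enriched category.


In Vect-enriched categories, Hom(k^n, k^m) is the space of m x n matrices.
dim(Hom(k^3, k^7)) = 7 * 3 = 21

21


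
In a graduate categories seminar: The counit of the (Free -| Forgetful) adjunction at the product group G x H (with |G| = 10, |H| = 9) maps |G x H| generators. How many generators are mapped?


The counit epsilon_K: F(U(K)) -> K of the Free-Forgetful adjunction
maps |K| generators of F(U(K)) into K. For K = G x H (the product group),
|G x H| = |G| * |H|.
Total generators mapped = 10 * 9 = 90.

90


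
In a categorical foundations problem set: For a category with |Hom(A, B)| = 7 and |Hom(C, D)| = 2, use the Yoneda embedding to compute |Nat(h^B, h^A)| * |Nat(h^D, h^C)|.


By the Yoneda lemma, Nat(h^B, h^A) is isomorphic to Hom(A, B),
so |Nat(h^B, h^A)| = |Hom(A, B)| and |Nat(h^D, h^C)| = |Hom(C, D)|.
|Hom(A, B)| = 7, |Hom(C, D)| = 2.
|Nat(h^B, h^A) x Nat(h^D, h^C)| = 7 * 2 = 14

14


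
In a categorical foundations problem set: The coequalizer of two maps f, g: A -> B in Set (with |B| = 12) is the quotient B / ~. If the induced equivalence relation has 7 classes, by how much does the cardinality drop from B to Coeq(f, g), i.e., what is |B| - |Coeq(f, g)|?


The coequalizer Coeq(f, g) = B / ~ has one element per equivalence class.
|B| = 12, |Coeq(f, g)| = 7.
|B| - |Coeq(f, g)| = 12 - 7 = 5.

5


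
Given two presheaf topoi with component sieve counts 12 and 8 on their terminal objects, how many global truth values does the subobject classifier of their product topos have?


In a product of presheaf topoi E_1 x E_2, the subobject classifier
is Omega = Omega_1 x Omega_2 (componentwise), so
|Omega(top)| = |Omega_1(top_1)| * |Omega_2(top_2)|.
= 12 * 8 = 96.

96


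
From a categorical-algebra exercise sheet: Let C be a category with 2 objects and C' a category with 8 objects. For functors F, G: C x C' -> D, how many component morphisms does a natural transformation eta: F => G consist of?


A natural transformation eta: F => G assigns one component morphism per
object of the domain category.
The domain is the product category C x C', so
|Ob(C x C')| = |Ob(C)| * |Ob(C')| = 2 * 8 = 16.
Therefore eta has 16 component morphisms.

16


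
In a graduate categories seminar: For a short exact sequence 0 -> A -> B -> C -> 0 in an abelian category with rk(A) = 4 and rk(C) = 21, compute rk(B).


For a short exact sequence 0 -> A -> B -> C -> 0,
rank is additive: rank(B) = rank(A) + rank(C).
rank(B) = 4 + 21 = 25

25


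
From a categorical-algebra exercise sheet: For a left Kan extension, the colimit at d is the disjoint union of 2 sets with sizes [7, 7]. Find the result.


Pointwise, the left Kan extension (Lan_F H)(d) is the colimit, indexed
by the comma category (F downarrow d), of H composed with the
projection (F downarrow d) -> C. Here that colimit is given
as a coproduct (disjoint union) of sets, so its cardinality is the
sum of the sizes of the summands.
Coproduct of sets with sizes: 7 + 7
= 14

14


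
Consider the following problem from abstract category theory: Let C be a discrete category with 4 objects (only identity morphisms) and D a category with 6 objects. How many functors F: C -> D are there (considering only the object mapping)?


A functor from a discrete category C to D is determined by
where each object maps. Each of the 4 objects of C can map
to any of the 6 objects of D independently.
Number of functors = 6^4 = 1296

1296


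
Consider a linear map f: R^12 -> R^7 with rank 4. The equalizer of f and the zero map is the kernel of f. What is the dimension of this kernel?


The equalizer of f and the zero map is ker(f).
By the rank-nullity theorem: dim(ker(f)) = dim(domain) - rank(f).
dim(ker(f)) = 12 - 4 = 8

8


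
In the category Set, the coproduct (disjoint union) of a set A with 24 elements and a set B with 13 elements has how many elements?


In Set, the coproduct A + B is the disjoint union.
|A + B| = |A| + |B| = 24 + 13 = 37

37


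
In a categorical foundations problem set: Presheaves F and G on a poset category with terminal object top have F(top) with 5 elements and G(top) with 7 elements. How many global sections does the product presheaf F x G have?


Global sections of a presheaf on a poset with terminal top satisfy
Gamma(H) ~ H(top). Presheaves admit pointwise products, so
(F x G)(top) = F(top) x G(top) (Cartesian product).
|Gamma(F x G)| = |F(top)| * |G(top)| = 5 * 7 = 35.

35


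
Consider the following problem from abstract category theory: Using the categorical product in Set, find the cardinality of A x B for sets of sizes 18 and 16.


In Set, the product A x B is the Cartesian product.
By the universal property, |A x B| = |A| * |B|.
|A x B| = 18 * 16 = 288

288


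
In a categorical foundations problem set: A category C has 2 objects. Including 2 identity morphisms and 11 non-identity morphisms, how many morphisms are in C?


Each object has an identity morphism, giving 2 identities.
Adding the 11 non-identity morphisms:
Total = 2 + 11 = 13

13


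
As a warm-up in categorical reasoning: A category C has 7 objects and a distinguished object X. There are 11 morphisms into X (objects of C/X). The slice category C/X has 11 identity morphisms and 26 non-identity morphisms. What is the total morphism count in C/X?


In the slice category C/X, objects are morphisms to X.
Identity morphisms: 11 (one per object of C/X).
Non-identity morphisms: 26.
Total = 11 + 26 = 37

37


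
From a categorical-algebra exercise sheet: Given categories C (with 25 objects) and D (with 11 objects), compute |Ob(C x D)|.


The product category C x D has objects that are pairs (c, d).
Number of pairs = |Ob(C)| * |Ob(D)| = 25 * 11 = 275

275


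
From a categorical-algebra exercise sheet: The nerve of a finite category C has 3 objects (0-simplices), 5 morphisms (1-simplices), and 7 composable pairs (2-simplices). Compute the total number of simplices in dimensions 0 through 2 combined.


The 2-skeleton of the nerve N(C) consists of simplices in dimensions 0, 1, 2:
  |N(C)_0| = 3 (objects)
  |N(C)_1| = 5 (morphisms)
  |N(C)_2| = 7 (composable pairs)
Total = 3 + 5 + 7 = 15

15


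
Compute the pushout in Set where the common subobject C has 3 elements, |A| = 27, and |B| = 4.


The pushout A +_C B identifies the images of C in A and B.
|A +_C B| = |A| + |B| - |C| (for injections).
= 27 + 4 - 3 = 28

28


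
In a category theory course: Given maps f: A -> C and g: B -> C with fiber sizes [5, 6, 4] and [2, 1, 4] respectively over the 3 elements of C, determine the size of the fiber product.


The pullback A x_C B consists of pairs (a, b) with f(a) = g(b).
For each element c in C, the fiber product has |f^-1(c)| * |g^-1(c)| elements.
Summing over C: 5 * 2 + 6 * 1 + 4 * 4
= 10 + 6 + 16 = 32

32


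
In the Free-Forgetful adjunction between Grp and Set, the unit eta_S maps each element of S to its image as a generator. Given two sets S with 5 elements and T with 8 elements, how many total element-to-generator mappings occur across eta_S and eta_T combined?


The unit eta_X: X -> U(F(X)) of the Free-Forgetful adjunction
maps each element of X to a generator of F(X). For X = S + T (disjoint
union in Set), |S + T| = |S| + |T|.
Total mappings = 5 + 8 = 13.

13


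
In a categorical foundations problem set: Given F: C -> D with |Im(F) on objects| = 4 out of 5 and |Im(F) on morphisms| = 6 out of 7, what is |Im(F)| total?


The image of F consists of distinct objects and distinct morphisms.
|Im(F)| on objects = 4
|Im(F)| on morphisms = 6
Total image cardinality = 4 + 6 = 10

10


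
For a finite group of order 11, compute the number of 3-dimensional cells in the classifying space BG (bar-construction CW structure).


In the bar-construction CW model of BG, the n-cells are indexed by
n-tuples [g_1|...|g_n] of non-identity elements of G (degenerate
simplices with some g_i = e do not contribute cells), so there are
(|G| - 1)^n n-cells.
For dim = 3 with |G| = 11:
cells = (11 - 1)^3 = 10^3 = 1000

1000


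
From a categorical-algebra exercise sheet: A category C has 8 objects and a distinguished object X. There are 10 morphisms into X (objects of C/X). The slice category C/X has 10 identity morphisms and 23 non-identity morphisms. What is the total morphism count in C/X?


In the slice category C/X, objects are morphisms to X.
Identity morphisms: 10 (one per object of C/X).
Non-identity morphisms: 23.
Total = 10 + 23 = 33

33


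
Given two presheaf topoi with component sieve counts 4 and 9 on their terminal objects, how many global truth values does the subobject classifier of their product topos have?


In a product of presheaf topoi E_1 x E_2, the subobject classifier
is Omega = Omega_1 x Omega_2 (componentwise), so
|Omega(top)| = |Omega_1(top_1)| * |Omega_2(top_2)|.
= 4 * 9 = 36.

36


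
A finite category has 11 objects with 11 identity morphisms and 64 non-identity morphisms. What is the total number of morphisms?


Each object has an identity morphism, giving 11 identities.
Adding the 64 non-identity morphisms:
Total = 11 + 64 = 75

75


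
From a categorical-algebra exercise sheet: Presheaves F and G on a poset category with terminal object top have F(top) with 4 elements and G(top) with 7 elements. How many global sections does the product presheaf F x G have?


Global sections of a presheaf on a poset with terminal top satisfy
Gamma(H) ~ H(top). Presheaves admit pointwise products, so
(F x G)(top) = F(top) x G(top) (Cartesian product).
|Gamma(F x G)| = |F(top)| * |G(top)| = 4 * 7 = 28.

28


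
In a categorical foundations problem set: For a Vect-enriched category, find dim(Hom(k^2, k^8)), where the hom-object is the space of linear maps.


In Vect-enriched categories, Hom(k^n, k^m) is the space of m x n matrices.
dim(Hom(k^2, k^8)) = 8 * 2 = 16

16


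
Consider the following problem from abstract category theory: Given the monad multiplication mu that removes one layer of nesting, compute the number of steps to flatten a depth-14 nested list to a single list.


Each application of mu: T^2 -> T removes one layer of nesting.
Starting at depth 14 (i.e., T^14(X)), we need to reach T(X).
Number of mu applications = 14 - 1 = 13

13


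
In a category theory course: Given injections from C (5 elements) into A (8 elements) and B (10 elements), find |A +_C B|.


The pushout A +_C B identifies the images of C in A and B.
|A +_C B| = |A| + |B| - |C| (for injections).
= 8 + 10 - 5 = 13

13


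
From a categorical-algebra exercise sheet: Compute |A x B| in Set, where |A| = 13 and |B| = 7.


In Set, the product A x B is the Cartesian product.
By the universal property, |A x B| = |A| * |B|.
|A x B| = 13 * 7 = 91

91


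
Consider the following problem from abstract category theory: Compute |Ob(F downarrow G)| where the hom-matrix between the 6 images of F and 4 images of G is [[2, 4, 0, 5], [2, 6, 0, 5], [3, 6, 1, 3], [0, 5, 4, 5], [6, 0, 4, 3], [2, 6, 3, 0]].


Objects of (F downarrow G) are triples (a, b, h: F(a)->G(b)).
The count equals the sum of all entries in the hom-matrix.
sum(row 0) = 11
sum(row 1) = 13
sum(row 2) = 13
sum(row 3) = 14
sum(row 4) = 13
sum(row 5) = 11
Grand total = 75

75


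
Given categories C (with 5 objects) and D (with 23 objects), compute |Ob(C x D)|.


The product category C x D has objects that are pairs (c, d).
Number of pairs = |Ob(C)| * |Ob(D)| = 5 * 23 = 115

115


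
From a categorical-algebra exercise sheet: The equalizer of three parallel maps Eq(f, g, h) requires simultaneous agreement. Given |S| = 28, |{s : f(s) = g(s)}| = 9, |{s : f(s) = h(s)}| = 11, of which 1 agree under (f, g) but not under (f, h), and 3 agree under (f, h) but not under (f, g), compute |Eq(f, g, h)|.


Eq(f, g, h) is the triple-agreement set: points in S where all three
maps take the same value. Using inclusion-exclusion on the pairwise data:
Pair (f, g) agrees on 9 points; pair (f, h) on 11 points.
Points agreeing under (f, g) but not (f, h) = 1; under (f, h) but not (f, g) = 3.
Triple-agreement = agreement-in-(f, g) minus points that agree under (f, g) but not (f, h):
|Eq(f, g, h)| = 9 - 1 = 8
(cross-check via (f, h): 11 - 3 = 8.)

8


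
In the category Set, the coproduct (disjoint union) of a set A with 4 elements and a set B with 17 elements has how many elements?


In Set, the coproduct A + B is the disjoint union.
|A + B| = |A| + |B| = 4 + 17 = 21

21


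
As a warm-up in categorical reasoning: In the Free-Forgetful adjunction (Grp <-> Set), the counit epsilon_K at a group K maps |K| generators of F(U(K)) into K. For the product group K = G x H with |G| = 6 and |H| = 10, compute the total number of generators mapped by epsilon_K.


The counit epsilon_K: F(U(K)) -> K of the Free-Forgetful adjunction
maps |K| generators of F(U(K)) into K. For K = G x H (the product group),
|G x H| = |G| * |H|.
Total generators mapped = 6 * 10 = 60.

60


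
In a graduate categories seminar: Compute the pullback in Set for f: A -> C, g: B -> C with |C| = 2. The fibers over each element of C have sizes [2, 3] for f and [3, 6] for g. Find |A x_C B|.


The pullback A x_C B consists of pairs (a, b) with f(a) = g(b).
For each element c in C, the fiber product has |f^-1(c)| * |g^-1(c)| elements.
Summing over C: 2 * 3 + 3 * 6
= 6 + 18 = 24

24


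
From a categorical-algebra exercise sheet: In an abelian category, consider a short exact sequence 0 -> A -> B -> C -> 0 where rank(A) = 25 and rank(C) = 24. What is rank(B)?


For a short exact sequence 0 -> A -> B -> C -> 0,
rank is additive: rank(B) = rank(A) + rank(C).
rank(B) = 25 + 24 = 49

49


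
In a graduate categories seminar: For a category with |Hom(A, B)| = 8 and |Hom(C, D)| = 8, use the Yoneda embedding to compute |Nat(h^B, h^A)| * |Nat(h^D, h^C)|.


By the Yoneda lemma, Nat(h^B, h^A) is isomorphic to Hom(A, B),
so |Nat(h^B, h^A)| = |Hom(A, B)| and |Nat(h^D, h^C)| = |Hom(C, D)|.
|Hom(A, B)| = 8, |Hom(C, D)| = 8.
|Nat(h^B, h^A) x Nat(h^D, h^C)| = 8 * 8 = 64

64


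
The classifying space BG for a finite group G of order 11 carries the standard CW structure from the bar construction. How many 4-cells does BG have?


In the bar-construction CW model of BG, the n-cells are indexed by
n-tuples [g_1|...|g_n] of non-identity elements of G (degenerate
simplices with some g_i = e do not contribute cells), so there are
(|G| - 1)^n n-cells.
For dim = 4 with |G| = 11:
cells = (11 - 1)^4 = 10^4 = 10000

10000


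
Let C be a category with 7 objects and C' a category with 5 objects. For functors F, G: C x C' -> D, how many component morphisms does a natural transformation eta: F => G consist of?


A natural transformation eta: F => G assigns one component morphism per
object of the domain category.
The domain is the product category C x C', so
|Ob(C x C')| = |Ob(C)| * |Ob(C')| = 7 * 5 = 35.
Therefore eta has 35 component morphisms.

35


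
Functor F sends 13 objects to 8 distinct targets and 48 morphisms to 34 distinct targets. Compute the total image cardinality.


The image of F consists of distinct objects and distinct morphisms.
|Im(F)| on objects = 8
|Im(F)| on morphisms = 34
Total image cardinality = 8 + 34 = 42

42


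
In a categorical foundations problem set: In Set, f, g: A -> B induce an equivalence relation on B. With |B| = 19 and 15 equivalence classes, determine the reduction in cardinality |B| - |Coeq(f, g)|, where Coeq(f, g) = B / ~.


The coequalizer Coeq(f, g) = B / ~ has one element per equivalence class.
|B| = 19, |Coeq(f, g)| = 15.
|B| - |Coeq(f, g)| = 19 - 15 = 4.

4


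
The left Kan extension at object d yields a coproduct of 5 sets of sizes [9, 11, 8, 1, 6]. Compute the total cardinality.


Pointwise, the left Kan extension (Lan_F H)(d) is the colimit, indexed
by the comma category (F downarrow d), of H composed with the
projection (F downarrow d) -> C. Here that colimit is given
as a coproduct (disjoint union) of sets, so its cardinality is the
sum of the sizes of the summands.
Coproduct of sets with sizes: 9 + 11 + 8 + 1 + 6
= 35

35


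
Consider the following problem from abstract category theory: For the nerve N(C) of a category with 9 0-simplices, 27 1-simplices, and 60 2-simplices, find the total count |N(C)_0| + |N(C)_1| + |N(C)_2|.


The 2-skeleton of the nerve N(C) consists of simplices in dimensions 0, 1, 2:
  |N(C)_0| = 9 (objects)
  |N(C)_1| = 27 (morphisms)
  |N(C)_2| = 60 (composable pairs)
Total = 9 + 27 + 60 = 96

96


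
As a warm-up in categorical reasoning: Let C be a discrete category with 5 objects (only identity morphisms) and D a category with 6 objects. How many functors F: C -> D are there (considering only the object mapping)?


A functor from a discrete category C to D is determined by
where each object maps. Each of the 5 objects of C can map
to any of the 6 objects of D independently.
Number of functors = 6^5 = 7776

7776


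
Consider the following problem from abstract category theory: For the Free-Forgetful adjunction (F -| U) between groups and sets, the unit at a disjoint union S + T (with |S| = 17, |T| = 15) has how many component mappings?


The unit eta_X: X -> U(F(X)) of the Free-Forgetful adjunction
maps each element of X to a generator of F(X). For X = S + T (disjoint
union in Set), |S + T| = |S| + |T|.
Total mappings = 17 + 15 = 32.

32


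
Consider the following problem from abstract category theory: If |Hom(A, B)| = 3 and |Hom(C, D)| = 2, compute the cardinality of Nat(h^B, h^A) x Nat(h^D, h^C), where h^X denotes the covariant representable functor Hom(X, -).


By the Yoneda lemma, Nat(h^B, h^A) is isomorphic to Hom(A, B),
so |Nat(h^B, h^A)| = |Hom(A, B)| and |Nat(h^D, h^C)| = |Hom(C, D)|.
|Hom(A, B)| = 3, |Hom(C, D)| = 2.
|Nat(h^B, h^A) x Nat(h^D, h^C)| = 3 * 2 = 6

6


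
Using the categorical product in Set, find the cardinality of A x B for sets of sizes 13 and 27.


In Set, the product A x B is the Cartesian product.
By the universal property, |A x B| = |A| * |B|.
|A x B| = 13 * 27 = 351

351


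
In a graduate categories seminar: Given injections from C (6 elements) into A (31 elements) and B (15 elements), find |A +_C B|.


The pushout A +_C B identifies the images of C in A and B.
|A +_C B| = |A| + |B| - |C| (for injections).
= 31 + 15 - 6 = 40

40


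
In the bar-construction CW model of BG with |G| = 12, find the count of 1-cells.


In the bar-construction CW model of BG, the n-cells are indexed by
n-tuples [g_1|...|g_n] of non-identity elements of G (degenerate
simplices with some g_i = e do not contribute cells), so there are
(|G| - 1)^n n-cells.
For dim = 1 with |G| = 12:
cells = (12 - 1)^1 = 11^1 = 11

11


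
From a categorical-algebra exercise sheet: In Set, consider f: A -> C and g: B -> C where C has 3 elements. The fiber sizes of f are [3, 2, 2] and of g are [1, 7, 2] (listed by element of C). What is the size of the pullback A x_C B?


The pullback A x_C B consists of pairs (a, b) with f(a) = g(b).
For each element c in C, the fiber product has |f^-1(c)| * |g^-1(c)| elements.
Summing over C: 3 * 1 + 2 * 7 + 2 * 2
= 3 + 14 + 4 = 21

21


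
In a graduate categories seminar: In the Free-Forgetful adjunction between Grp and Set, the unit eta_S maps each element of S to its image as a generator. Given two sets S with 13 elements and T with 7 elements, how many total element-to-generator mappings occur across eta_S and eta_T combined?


The unit eta_X: X -> U(F(X)) of the Free-Forgetful adjunction
maps each element of X to a generator of F(X). For X = S + T (disjoint
union in Set), |S + T| = |S| + |T|.
Total mappings = 13 + 7 = 20.

20


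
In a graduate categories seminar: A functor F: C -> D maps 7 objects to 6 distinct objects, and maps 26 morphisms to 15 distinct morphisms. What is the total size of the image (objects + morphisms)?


The image of F consists of distinct objects and distinct morphisms.
|Im(F)| on objects = 6
|Im(F)| on morphisms = 15
Total image cardinality = 6 + 15 = 21

21


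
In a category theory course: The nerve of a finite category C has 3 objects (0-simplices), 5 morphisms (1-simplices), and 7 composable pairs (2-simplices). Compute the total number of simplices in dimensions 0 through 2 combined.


The 2-skeleton of the nerve N(C) consists of simplices in dimensions 0, 1, 2:
  |N(C)_0| = 3 (objects)
  |N(C)_1| = 5 (morphisms)
  |N(C)_2| = 7 (composable pairs)
Total = 3 + 5 + 7 = 15

15


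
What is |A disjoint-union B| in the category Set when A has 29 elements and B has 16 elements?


In Set, the coproduct A + B is the disjoint union.
|A + B| = |A| + |B| = 29 + 16 = 45

45


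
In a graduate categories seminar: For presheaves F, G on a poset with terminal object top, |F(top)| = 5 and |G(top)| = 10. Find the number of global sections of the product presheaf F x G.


Global sections of a presheaf on a poset with terminal top satisfy
Gamma(H) ~ H(top). Presheaves admit pointwise products, so
(F x G)(top) = F(top) x G(top) (Cartesian product).
|Gamma(F x G)| = |F(top)| * |G(top)| = 5 * 10 = 50.

50


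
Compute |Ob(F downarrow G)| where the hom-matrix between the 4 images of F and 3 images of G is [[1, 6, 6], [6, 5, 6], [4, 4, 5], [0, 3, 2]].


Objects of (F downarrow G) are triples (a, b, h: F(a)->G(b)).
The count equals the sum of all entries in the hom-matrix.
sum(row 0) = 13
sum(row 1) = 17
sum(row 2) = 13
sum(row 3) = 5
Grand total = 48

48


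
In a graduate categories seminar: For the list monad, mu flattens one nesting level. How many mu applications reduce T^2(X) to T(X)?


Each application of mu: T^2 -> T removes one layer of nesting.
Starting at depth 2 (i.e., T^2(X)), we need to reach T(X).
Number of mu applications = 2 - 1 = 1

1


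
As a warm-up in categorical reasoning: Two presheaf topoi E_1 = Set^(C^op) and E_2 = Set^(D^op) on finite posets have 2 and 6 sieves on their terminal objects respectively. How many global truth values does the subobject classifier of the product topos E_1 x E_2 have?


In a product of presheaf topoi E_1 x E_2, the subobject classifier
is Omega = Omega_1 x Omega_2 (componentwise), so
|Omega(top)| = |Omega_1(top_1)| * |Omega_2(top_2)|.
= 2 * 6 = 12.

12


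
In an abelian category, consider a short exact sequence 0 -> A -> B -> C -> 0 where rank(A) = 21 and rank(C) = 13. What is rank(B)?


For a short exact sequence 0 -> A -> B -> C -> 0,
rank is additive: rank(B) = rank(A) + rank(C).
rank(B) = 21 + 13 = 34

34


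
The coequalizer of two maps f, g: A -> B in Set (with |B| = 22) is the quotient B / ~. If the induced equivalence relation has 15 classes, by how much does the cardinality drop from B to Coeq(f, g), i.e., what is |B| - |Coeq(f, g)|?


The coequalizer Coeq(f, g) = B / ~ has one element per equivalence class.
|B| = 22, |Coeq(f, g)| = 15.
|B| - |Coeq(f, g)| = 22 - 15 = 7.

7


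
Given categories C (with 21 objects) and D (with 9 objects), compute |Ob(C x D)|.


The product category C x D has objects that are pairs (c, d).
Number of pairs = |Ob(C)| * |Ob(D)| = 21 * 9 = 189

189


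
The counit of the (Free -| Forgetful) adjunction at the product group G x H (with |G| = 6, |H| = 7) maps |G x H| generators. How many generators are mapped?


The counit epsilon_K: F(U(K)) -> K of the Free-Forgetful adjunction
maps |K| generators of F(U(K)) into K. For K = G x H (the product group),
|G x H| = |G| * |H|.
Total generators mapped = 6 * 7 = 42.

42


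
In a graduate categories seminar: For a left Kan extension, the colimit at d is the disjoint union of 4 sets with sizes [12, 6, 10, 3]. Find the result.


Pointwise, the left Kan extension (Lan_F H)(d) is the colimit, indexed
by the comma category (F downarrow d), of H composed with the
projection (F downarrow d) -> C. Here that colimit is given
as a coproduct (disjoint union) of sets, so its cardinality is the
sum of the sizes of the summands.
Coproduct of sets with sizes: 12 + 6 + 10 + 3
= 31

31


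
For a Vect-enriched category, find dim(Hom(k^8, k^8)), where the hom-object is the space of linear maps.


In Vect-enriched categories, Hom(k^n, k^m) is the space of m x n matrices.
dim(Hom(k^8, k^8)) = 8 * 8 = 64

64


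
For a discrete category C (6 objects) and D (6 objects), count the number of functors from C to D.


A functor from a discrete category C to D is determined by
where each object maps. Each of the 6 objects of C can map
to any of the 6 objects of D independently.
Number of functors = 6^6 = 46656

46656


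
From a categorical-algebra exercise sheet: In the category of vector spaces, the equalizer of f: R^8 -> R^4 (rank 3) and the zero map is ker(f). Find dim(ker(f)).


The equalizer of f and the zero map is ker(f).
By the rank-nullity theorem: dim(ker(f)) = dim(domain) - rank(f).
dim(ker(f)) = 8 - 3 = 5

5


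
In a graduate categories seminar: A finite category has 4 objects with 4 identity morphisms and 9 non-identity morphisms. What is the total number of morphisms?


Each object has an identity morphism, giving 4 identities.
Adding the 9 non-identity morphisms:
Total = 4 + 9 = 13

13


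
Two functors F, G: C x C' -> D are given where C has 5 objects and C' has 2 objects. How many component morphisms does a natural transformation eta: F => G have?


A natural transformation eta: F => G assigns one component morphism per
object of the domain category.
The domain is the product category C x C', so
|Ob(C x C')| = |Ob(C)| * |Ob(C')| = 5 * 2 = 10.
Therefore eta has 10 component morphisms.

10


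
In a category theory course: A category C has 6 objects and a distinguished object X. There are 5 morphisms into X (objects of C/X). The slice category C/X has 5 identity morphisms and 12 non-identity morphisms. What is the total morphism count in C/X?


In the slice category C/X, objects are morphisms to X.
Identity morphisms: 5 (one per object of C/X).
Non-identity morphisms: 12.
Total = 5 + 12 = 17

17


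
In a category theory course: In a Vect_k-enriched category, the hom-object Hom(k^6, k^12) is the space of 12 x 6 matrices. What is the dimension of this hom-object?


In Vect-enriched categories, Hom(k^n, k^m) is the space of m x n matrices.
dim(Hom(k^6, k^12)) = 12 * 6 = 72

72


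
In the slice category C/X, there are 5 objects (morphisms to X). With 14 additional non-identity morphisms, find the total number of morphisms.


In the slice category C/X, objects are morphisms to X.
Identity morphisms: 5 (one per object of C/X).
Non-identity morphisms: 14.
Total = 5 + 14 = 19

19


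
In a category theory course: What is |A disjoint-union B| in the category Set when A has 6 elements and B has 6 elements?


In Set, the coproduct A + B is the disjoint union.
|A + B| = |A| + |B| = 6 + 6 = 12

12


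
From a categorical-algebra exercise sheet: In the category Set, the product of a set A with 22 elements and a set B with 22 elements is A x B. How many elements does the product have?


In Set, the product A x B is the Cartesian product.
By the universal property, |A x B| = |A| * |B|.
|A x B| = 22 * 22 = 484

484


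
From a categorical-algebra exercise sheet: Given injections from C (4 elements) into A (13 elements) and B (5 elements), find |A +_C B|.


The pushout A +_C B identifies the images of C in A and B.
|A +_C B| = |A| + |B| - |C| (for injections).
= 13 + 5 - 4 = 14

14


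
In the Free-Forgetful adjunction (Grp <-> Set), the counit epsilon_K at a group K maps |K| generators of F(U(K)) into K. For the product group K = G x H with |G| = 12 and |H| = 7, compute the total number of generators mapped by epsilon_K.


The counit epsilon_K: F(U(K)) -> K of the Free-Forgetful adjunction
maps |K| generators of F(U(K)) into K. For K = G x H (the product group),
|G x H| = |G| * |H|.
Total generators mapped = 12 * 7 = 84.

84


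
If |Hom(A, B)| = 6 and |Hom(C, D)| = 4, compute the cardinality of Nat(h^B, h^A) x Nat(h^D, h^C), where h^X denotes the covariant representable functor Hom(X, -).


By the Yoneda lemma, Nat(h^B, h^A) is isomorphic to Hom(A, B),
so |Nat(h^B, h^A)| = |Hom(A, B)| and |Nat(h^D, h^C)| = |Hom(C, D)|.
|Hom(A, B)| = 6, |Hom(C, D)| = 4.
|Nat(h^B, h^A) x Nat(h^D, h^C)| = 6 * 4 = 24

24


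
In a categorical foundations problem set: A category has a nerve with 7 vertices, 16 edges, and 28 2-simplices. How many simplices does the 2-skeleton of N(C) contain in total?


The 2-skeleton of the nerve N(C) consists of simplices in dimensions 0, 1, 2:
  |N(C)_0| = 7 (objects)
  |N(C)_1| = 16 (morphisms)
  |N(C)_2| = 28 (composable pairs)
Total = 7 + 16 + 28 = 51

51


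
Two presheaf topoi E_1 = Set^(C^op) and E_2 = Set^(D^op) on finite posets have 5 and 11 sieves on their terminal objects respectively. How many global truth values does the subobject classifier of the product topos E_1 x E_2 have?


In a product of presheaf topoi E_1 x E_2, the subobject classifier
is Omega = Omega_1 x Omega_2 (componentwise), so
|Omega(top)| = |Omega_1(top_1)| * |Omega_2(top_2)|.
= 5 * 11 = 55.

55


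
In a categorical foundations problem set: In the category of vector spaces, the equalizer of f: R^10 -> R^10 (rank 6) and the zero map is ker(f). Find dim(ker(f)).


The equalizer of f and the zero map is ker(f).
By the rank-nullity theorem: dim(ker(f)) = dim(domain) - rank(f).
dim(ker(f)) = 10 - 6 = 4

4


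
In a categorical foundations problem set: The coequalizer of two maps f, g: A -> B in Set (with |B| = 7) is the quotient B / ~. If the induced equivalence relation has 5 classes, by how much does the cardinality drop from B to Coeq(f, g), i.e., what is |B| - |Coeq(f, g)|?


The coequalizer Coeq(f, g) = B / ~ has one element per equivalence class.
|B| = 7, |Coeq(f, g)| = 5.
|B| - |Coeq(f, g)| = 7 - 5 = 2.

2


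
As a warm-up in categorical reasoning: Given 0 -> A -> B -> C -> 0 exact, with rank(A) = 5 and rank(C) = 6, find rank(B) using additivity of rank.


For a short exact sequence 0 -> A -> B -> C -> 0,
rank is additive: rank(B) = rank(A) + rank(C).
rank(B) = 5 + 6 = 11

11


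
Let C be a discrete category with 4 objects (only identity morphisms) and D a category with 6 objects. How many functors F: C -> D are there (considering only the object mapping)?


A functor from a discrete category C to D is determined by
where each object maps. Each of the 4 objects of C can map
to any of the 6 objects of D independently.
Number of functors = 6^4 = 1296

1296


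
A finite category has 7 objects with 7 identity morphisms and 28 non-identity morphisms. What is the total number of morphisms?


Each object has an identity morphism, giving 7 identities.
Adding the 28 non-identity morphisms:
Total = 7 + 28 = 35

35


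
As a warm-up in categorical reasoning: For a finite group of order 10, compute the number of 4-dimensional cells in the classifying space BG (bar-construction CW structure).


In the bar-construction CW model of BG, the n-cells are indexed by
n-tuples [g_1|...|g_n] of non-identity elements of G (degenerate
simplices with some g_i = e do not contribute cells), so there are
(|G| - 1)^n n-cells.
For dim = 4 with |G| = 10:
cells = (10 - 1)^4 = 9^4 = 6561

6561


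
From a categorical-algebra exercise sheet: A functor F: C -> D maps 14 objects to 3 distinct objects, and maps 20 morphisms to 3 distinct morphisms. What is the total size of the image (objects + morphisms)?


The image of F consists of distinct objects and distinct morphisms.
|Im(F)| on objects = 3
|Im(F)| on morphisms = 3
Total image cardinality = 3 + 3 = 6

6


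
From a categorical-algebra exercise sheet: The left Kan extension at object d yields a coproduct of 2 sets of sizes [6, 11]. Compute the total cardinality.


Pointwise, the left Kan extension (Lan_F H)(d) is the colimit, indexed
by the comma category (F downarrow d), of H composed with the
projection (F downarrow d) -> C. Here that colimit is given
as a coproduct (disjoint union) of sets, so its cardinality is the
sum of the sizes of the summands.
Coproduct of sets with sizes: 6 + 11
= 17

17


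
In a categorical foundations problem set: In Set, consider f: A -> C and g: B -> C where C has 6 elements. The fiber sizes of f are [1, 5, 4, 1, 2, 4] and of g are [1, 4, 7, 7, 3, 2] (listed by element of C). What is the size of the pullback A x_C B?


The pullback A x_C B consists of pairs (a, b) with f(a) = g(b).
For each element c in C, the fiber product has |f^-1(c)| * |g^-1(c)| elements.
Summing over C: 1 * 1 + 5 * 4 + 4 * 7 + 1 * 7 + 2 * 3 + 4 * 2
= 1 + 20 + 28 + 7 + 6 + 8 = 70

70


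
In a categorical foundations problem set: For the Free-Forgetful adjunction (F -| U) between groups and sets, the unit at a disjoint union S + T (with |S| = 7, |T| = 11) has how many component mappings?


The unit eta_X: X -> U(F(X)) of the Free-Forgetful adjunction
maps each element of X to a generator of F(X). For X = S + T (disjoint
union in Set), |S + T| = |S| + |T|.
Total mappings = 7 + 11 = 18.

18


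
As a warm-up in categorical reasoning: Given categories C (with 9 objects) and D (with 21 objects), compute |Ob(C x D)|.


The product category C x D has objects that are pairs (c, d).
Number of pairs = |Ob(C)| * |Ob(D)| = 9 * 21 = 189

189


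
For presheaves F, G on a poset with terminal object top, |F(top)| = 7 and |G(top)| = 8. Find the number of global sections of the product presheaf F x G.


Global sections of a presheaf on a poset with terminal top satisfy
Gamma(H) ~ H(top). Presheaves admit pointwise products, so
(F x G)(top) = F(top) x G(top) (Cartesian product).
|Gamma(F x G)| = |F(top)| * |G(top)| = 7 * 8 = 56.

56


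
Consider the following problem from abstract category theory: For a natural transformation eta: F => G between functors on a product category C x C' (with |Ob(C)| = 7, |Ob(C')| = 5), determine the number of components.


A natural transformation eta: F => G assigns one component morphism per
object of the domain category.
The domain is the product category C x C', so
|Ob(C x C')| = |Ob(C)| * |Ob(C')| = 7 * 5 = 35.
Therefore eta has 35 component morphisms.

35


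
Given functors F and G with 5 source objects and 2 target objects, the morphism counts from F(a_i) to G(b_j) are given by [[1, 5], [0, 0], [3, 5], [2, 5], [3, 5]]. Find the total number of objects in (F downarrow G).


Objects of (F downarrow G) are triples (a, b, h: F(a)->G(b)).
The count equals the sum of all entries in the hom-matrix.
sum(row 0) = 6
sum(row 1) = 0
sum(row 2) = 8
sum(row 3) = 7
sum(row 4) = 8
Grand total = 29

29


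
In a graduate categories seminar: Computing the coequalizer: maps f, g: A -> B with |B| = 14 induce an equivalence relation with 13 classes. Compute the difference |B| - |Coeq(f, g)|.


The coequalizer Coeq(f, g) = B / ~ has one element per equivalence class.
|B| = 14, |Coeq(f, g)| = 13.
|B| - |Coeq(f, g)| = 14 - 13 = 1.

1


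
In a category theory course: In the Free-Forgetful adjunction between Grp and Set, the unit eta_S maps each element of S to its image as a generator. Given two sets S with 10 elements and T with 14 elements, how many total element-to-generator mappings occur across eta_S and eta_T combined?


The unit eta_X: X -> U(F(X)) of the Free-Forgetful adjunction
maps each element of X to a generator of F(X). For X = S + T (disjoint
union in Set), |S + T| = |S| + |T|.
Total mappings = 10 + 14 = 24.

24


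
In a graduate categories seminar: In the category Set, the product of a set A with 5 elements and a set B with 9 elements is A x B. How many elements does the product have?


In Set, the product A x B is the Cartesian product.
By the universal property, |A x B| = |A| * |B|.
|A x B| = 5 * 9 = 45

45


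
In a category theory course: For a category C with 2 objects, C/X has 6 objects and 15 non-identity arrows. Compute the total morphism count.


In the slice category C/X, objects are morphisms to X.
Identity morphisms: 6 (one per object of C/X).
Non-identity morphisms: 15.
Total = 6 + 15 = 21

21


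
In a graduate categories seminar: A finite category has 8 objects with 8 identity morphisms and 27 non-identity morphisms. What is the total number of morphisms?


Each object has an identity morphism, giving 8 identities.
Adding the 27 non-identity morphisms:
Total = 8 + 27 = 35

35


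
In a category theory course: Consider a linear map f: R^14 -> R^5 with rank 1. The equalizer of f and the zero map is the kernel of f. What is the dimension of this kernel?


The equalizer of f and the zero map is ker(f).
By the rank-nullity theorem: dim(ker(f)) = dim(domain) - rank(f).
dim(ker(f)) = 14 - 1 = 13

13


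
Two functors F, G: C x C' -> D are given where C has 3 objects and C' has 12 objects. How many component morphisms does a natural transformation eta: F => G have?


A natural transformation eta: F => G assigns one component morphism per
object of the domain category.
The domain is the product category C x C', so
|Ob(C x C')| = |Ob(C)| * |Ob(C')| = 3 * 12 = 36.
Therefore eta has 36 component morphisms.

36


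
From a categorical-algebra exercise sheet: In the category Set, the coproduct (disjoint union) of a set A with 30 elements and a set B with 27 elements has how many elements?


In Set, the coproduct A + B is the disjoint union.
|A + B| = |A| + |B| = 30 + 27 = 57

57


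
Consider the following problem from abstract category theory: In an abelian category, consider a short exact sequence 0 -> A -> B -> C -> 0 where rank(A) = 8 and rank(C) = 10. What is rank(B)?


For a short exact sequence 0 -> A -> B -> C -> 0,
rank is additive: rank(B) = rank(A) + rank(C).
rank(B) = 8 + 10 = 18

18


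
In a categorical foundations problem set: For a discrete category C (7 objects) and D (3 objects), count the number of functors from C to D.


A functor from a discrete category C to D is determined by
where each object maps. Each of the 7 objects of C can map
to any of the 3 objects of D independently.
Number of functors = 3^7 = 2187

2187


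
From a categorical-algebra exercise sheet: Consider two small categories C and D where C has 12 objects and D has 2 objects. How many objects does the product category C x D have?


The product category C x D has objects that are pairs (c, d).
Number of pairs = |Ob(C)| * |Ob(D)| = 12 * 2 = 24

24


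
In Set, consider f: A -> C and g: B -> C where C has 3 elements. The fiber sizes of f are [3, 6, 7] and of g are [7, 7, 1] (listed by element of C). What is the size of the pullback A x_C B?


The pullback A x_C B consists of pairs (a, b) with f(a) = g(b).
For each element c in C, the fiber product has |f^-1(c)| * |g^-1(c)| elements.
Summing over C: 3 * 7 + 6 * 7 + 7 * 1
= 21 + 42 + 7 = 70

70


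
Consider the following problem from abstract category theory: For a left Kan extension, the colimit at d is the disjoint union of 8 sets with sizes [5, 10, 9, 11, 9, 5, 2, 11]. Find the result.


Pointwise, the left Kan extension (Lan_F H)(d) is the colimit, indexed
by the comma category (F downarrow d), of H composed with the
projection (F downarrow d) -> C. Here that colimit is given
as a coproduct (disjoint union) of sets, so its cardinality is the
sum of the sizes of the summands.
Coproduct of sets with sizes: 5 + 10 + 9 + 11 + 9 + 5 + 2 + 11
= 62

62
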